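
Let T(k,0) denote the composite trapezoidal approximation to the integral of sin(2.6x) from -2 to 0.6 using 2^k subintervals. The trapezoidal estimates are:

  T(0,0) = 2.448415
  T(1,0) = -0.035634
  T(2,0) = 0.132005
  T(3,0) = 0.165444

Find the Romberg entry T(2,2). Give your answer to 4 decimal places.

T(1,1) = (4·(-0.035634) − 2.448415) / 3 = -0.863650
T(2,1) = 0.132005 + (0.132005 − (-0.035634))/3 = 0.187885
T(2,2) = (16·0.187885 − (-0.863650)) / 15 = 0.257987
(Column j=1 coincides with Simpson's rule on the same nodes.)

0.2580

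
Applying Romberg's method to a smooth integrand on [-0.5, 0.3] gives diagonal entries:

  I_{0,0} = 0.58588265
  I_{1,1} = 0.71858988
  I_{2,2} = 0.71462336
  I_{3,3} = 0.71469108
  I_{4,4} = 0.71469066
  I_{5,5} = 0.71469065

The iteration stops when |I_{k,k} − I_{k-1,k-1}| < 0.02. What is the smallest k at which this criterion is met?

k = 2

|I_{1,1} − I_{0,0}| = 0.13270723 ≥ 0.02
|I_{2,2} − I_{1,1}| = 0.00396652 < 0.02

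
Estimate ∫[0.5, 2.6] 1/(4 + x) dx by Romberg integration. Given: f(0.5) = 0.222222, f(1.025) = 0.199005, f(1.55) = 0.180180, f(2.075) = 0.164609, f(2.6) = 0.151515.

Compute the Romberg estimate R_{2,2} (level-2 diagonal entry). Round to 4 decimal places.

0.3830

R_{0,0} (trapezoid, 1 panel, h=2.1000): 0.392424
R_{1,0} (trapezoid, 2 panels, h=1.0500): 0.385401
R_{2,0} (trapezoid, 4 panels, h=0.5250): 0.383598
R_{1,1} = 0.385401 + (0.385401 − 0.392424)/3 = 0.383060
R_{2,1} = 0.383598 + (0.383598 − 0.385401)/3 = 0.382997
R_{2,2} = 0.382997 + (0.382997 − 0.383060)/15 = 0.382993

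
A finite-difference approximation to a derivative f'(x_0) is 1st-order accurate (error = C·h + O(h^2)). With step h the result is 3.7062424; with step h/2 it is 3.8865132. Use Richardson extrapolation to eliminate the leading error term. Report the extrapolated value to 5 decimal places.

Extrapolated value = (2·A(h/2) − A(h)) / (2 − 1)
= (2·3.8865132 − 3.7062424) / 1
= 4.0667840 / 1 = 4.0667840

4.06678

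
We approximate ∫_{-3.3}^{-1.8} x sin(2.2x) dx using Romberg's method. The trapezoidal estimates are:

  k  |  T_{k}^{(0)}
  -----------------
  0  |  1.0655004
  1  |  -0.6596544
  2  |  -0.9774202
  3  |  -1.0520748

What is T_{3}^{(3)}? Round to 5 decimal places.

-1.07659

T_{1}^{(1)} = -0.6596544 + (-0.6596544 − 1.0655004)/3 = -1.2347060
T_{2}^{(1)} = (4·(-0.9774202) − (-0.6596544)) / 3 = -1.0833421
T_{3}^{(1)} = (4·(-1.0520748) − (-0.9774202)) / 3 = -1.0769597
T_{2}^{(2)} = (16·(-1.0833421) − (-1.2347060)) / 15 = -1.0732512
T_{3}^{(2)} = (16·(-1.0769597) − (-1.0833421)) / 15 = -1.0765342
T_{3}^{(3)} = -1.0765342 + (-1.0765342 − (-1.0732512))/63 = -1.0765863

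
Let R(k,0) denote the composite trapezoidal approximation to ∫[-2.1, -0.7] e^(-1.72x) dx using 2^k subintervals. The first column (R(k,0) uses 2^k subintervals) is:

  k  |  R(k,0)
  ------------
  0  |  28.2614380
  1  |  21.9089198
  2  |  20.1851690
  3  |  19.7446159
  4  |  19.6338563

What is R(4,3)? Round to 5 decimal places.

Richardson extrapolation on the trapezoidal column (denominator 4−1=3):
R(2,1) = (4·20.1851690 − 21.9089198) / 3 = 19.6105854
R(3,1) = 19.7446159 + (19.7446159 − 20.1851690)/3 = 19.5977649
R(4,1) = 19.6338563 + (19.6338563 − 19.7446159)/3 = 19.5969364
R(3,2) = (16·19.5977649 − 19.6105854) / 15 = 19.5969102
R(4,2) = (16·19.5969364 − 19.5977649) / 15 = 19.5968812
R(4,3) = 19.5968812 + (19.5968812 − 19.5969102)/63 = 19.5968807

19.59688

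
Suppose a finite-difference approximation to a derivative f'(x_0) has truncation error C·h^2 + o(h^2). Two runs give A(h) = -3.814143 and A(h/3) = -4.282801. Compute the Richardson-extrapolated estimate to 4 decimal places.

-4.3414

The leading error scales as h^2; refining by a factor of 3 reduces it by 3^2 = 9.
Extrapolated value = (9·A(h/3) − A(h)) / (9 − 1)
= (9·(-4.282801) − (-3.814143)) / 8
= -34.731066 / 8 = -4.341383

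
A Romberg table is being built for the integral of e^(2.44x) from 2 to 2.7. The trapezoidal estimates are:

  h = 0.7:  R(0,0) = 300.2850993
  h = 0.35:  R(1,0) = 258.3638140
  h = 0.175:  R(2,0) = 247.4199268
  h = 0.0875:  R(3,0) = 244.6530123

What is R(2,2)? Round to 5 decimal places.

Richardson extrapolation on the trapezoidal column (denominator 4−1=3):
R(1,1) = (4·258.3638140 − 300.2850993) / 3 = 244.3900522
R(2,1) = (4·247.4199268 − 258.3638140) / 3 = 243.7719644
R(2,2) = (16·243.7719644 − 244.3900522) / 15 = 243.7307585
(Column j=1 coincides with Simpson's rule on the same nodes.)

243.73076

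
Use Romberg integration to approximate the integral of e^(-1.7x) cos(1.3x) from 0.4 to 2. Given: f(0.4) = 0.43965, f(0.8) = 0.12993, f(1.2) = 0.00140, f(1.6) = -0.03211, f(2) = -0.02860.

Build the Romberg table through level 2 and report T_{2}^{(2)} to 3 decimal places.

0.107

T_{0}^{(0)} (trapezoid, 1 panel, h=1.6000): 0.32884
T_{1}^{(0)} (trapezoid, 2 panels, h=0.8000): 0.16554
T_{2}^{(0)} (trapezoid, 4 panels, h=0.4000): 0.12190
T_{1}^{(1)} = 0.16554 + (0.16554 − 0.32884)/3 = 0.11111
T_{2}^{(1)} = 0.12190 + (0.12190 − 0.16554)/3 = 0.10735
T_{2}^{(2)} = 0.10735 + (0.10735 − 0.11111)/15 = 0.10710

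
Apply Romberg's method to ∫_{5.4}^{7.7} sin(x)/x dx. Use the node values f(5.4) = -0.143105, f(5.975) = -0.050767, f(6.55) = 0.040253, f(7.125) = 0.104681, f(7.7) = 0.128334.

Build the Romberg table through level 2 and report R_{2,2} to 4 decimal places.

R_{0,0} (trapezoid, 1 panel, h=2.3000): -0.016987
R_{1,0} (trapezoid, 2 panels, h=1.1500): 0.037798
R_{2,0} (trapezoid, 4 panels, h=0.5750): 0.049899
R_{1,1} = 0.037798 + (0.037798 − (-0.016987))/3 = 0.056060
R_{2,1} = 0.049899 + (0.049899 − 0.037798)/3 = 0.053933
R_{2,2} = 0.053933 + (0.053933 − 0.056060)/15 = 0.053791

0.0538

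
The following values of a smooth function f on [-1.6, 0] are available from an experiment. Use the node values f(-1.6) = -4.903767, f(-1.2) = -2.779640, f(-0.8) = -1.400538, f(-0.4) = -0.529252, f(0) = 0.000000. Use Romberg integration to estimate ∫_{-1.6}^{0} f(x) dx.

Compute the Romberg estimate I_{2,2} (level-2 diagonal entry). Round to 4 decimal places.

-2.7914

I_{0,0} (trapezoid, 1 panel, h=1.6000): -3.923014
I_{1,0} (trapezoid, 2 panels, h=0.8000): -3.081937
I_{2,0} (trapezoid, 4 panels, h=0.4000): -2.864525
I_{1,1} = -3.081937 + (-3.081937 − (-3.923014))/3 = -2.801578
I_{2,1} = -2.864525 + (-2.864525 − (-3.081937))/3 = -2.792054
I_{2,2} = -2.792054 + (-2.792054 − (-2.801578))/15 = -2.791419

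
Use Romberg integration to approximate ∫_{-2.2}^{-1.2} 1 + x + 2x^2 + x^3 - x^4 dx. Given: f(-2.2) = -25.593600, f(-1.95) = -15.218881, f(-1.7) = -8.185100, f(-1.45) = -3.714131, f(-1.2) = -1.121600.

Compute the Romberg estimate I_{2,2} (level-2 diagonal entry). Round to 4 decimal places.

-9.9009

I_{0,0} (trapezoid, 1 panel, h=1.0000): -13.357600
I_{1,0} (trapezoid, 2 panels, h=0.5000): -10.771350
I_{2,0} (trapezoid, 4 panels, h=0.2500): -10.118928
I_{1,1} = -10.771350 + (-10.771350 − (-13.357600))/3 = -9.909267
I_{2,1} = -10.118928 + (-10.118928 − (-10.771350))/3 = -9.901454
I_{2,2} = -9.901454 + (-9.901454 − (-9.909267))/15 = -9.900933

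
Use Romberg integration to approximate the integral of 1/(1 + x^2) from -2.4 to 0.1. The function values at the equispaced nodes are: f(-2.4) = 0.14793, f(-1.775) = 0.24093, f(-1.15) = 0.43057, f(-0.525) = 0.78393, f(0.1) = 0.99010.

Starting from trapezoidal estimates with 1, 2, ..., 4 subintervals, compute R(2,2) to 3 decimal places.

1.276

R(0,0) (trapezoid, 1 panel, h=2.5000): 1.42254
R(1,0) (trapezoid, 2 panels, h=1.2500): 1.24948
R(2,0) (trapezoid, 4 panels, h=0.6250): 1.26528
R(1,1) = 1.24948 + (1.24948 − 1.42254)/3 = 1.19179
R(2,1) = 1.26528 + (1.26528 − 1.24948)/3 = 1.27055
R(2,2) = 1.27055 + (1.27055 − 1.19179)/15 = 1.27580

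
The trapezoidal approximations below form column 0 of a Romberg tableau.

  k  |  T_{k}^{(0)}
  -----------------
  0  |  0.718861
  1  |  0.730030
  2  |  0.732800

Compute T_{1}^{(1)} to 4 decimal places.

T_{1}^{(1)} = 0.730030 + (0.730030 − 0.718861)/3 = 0.733753

0.7338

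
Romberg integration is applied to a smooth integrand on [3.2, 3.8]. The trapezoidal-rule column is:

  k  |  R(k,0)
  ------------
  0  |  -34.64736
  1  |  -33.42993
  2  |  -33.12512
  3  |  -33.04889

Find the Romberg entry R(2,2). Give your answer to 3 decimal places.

-33.023

R(1,1) = (4·(-33.42993) − (-34.64736)) / 3 = -33.02412
R(2,1) = -33.12512 + (-33.12512 − (-33.42993))/3 = -33.02352
R(2,2) = (16·(-33.02352) − (-33.02412)) / 15 = -33.02348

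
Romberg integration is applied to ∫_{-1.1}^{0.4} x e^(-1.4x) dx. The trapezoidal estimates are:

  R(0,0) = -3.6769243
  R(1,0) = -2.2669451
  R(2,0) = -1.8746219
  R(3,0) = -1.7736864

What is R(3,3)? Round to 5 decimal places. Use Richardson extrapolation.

Richardson extrapolation on the trapezoidal column (denominator 4−1=3):
R(1,1) = (4·(-2.2669451) − (-3.6769243)) / 3 = -1.7969520
R(2,1) = (4·(-1.8746219) − (-2.2669451)) / 3 = -1.7438475
R(3,1) = (4·(-1.7736864) − (-1.8746219)) / 3 = -1.7400412
R(2,2) = -1.7438475 + (-1.7438475 − (-1.7969520))/15 = -1.7403072
R(3,2) = (16·(-1.7400412) − (-1.7438475)) / 15 = -1.7397874
R(3,3) = (64·(-1.7397874) − (-1.7403072)) / 63 = -1.7397791

-1.73978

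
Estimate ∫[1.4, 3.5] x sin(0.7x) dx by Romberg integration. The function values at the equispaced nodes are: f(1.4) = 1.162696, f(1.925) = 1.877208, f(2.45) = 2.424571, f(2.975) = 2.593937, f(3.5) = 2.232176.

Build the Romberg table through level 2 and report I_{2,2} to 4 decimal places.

I_{0,0} (trapezoid, 1 panel, h=2.1000): 3.564616
I_{1,0} (trapezoid, 2 panels, h=1.0500): 4.328107
I_{2,0} (trapezoid, 4 panels, h=0.5250): 4.511405
I_{1,1} = 4.328107 + (4.328107 − 3.564616)/3 = 4.582604
I_{2,1} = 4.511405 + (4.511405 − 4.328107)/3 = 4.572504
I_{2,2} = 4.572504 + (4.572504 − 4.582604)/15 = 4.571831

4.5718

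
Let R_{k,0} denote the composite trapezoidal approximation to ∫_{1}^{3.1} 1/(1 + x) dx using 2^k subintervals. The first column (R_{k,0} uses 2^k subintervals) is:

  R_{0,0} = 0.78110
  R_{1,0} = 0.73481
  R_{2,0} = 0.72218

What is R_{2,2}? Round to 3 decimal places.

R_{1,1} = 0.73481 + (0.73481 − 0.78110)/3 = 0.71938
R_{2,1} = 0.72218 + (0.72218 − 0.73481)/3 = 0.71797
R_{2,2} = (16·0.71797 − 0.71938) / 15 = 0.71788

0.718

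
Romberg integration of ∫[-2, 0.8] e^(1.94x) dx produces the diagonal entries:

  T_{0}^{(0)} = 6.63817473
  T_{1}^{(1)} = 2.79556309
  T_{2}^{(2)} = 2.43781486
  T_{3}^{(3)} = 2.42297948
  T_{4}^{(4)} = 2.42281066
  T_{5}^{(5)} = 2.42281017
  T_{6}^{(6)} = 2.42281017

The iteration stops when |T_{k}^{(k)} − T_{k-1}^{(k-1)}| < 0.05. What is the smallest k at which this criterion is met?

|T_{1}^{(1)} − T_{0}^{(0)}| = 3.84261164 ≥ 0.05
|T_{2}^{(2)} − T_{1}^{(1)}| = 0.35774823 ≥ 0.05
|T_{3}^{(3)} − T_{2}^{(2)}| = 0.01483538 < 0.05

k = 3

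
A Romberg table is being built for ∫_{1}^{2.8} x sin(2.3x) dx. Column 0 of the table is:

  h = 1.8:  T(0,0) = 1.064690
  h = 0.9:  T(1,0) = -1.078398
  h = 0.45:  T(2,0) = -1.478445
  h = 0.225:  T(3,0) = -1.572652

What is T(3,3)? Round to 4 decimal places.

Richardson extrapolation on the trapezoidal column (denominator 4−1=3):
T(1,1) = (4·(-1.078398) − 1.064690) / 3 = -1.792761
T(2,1) = -1.478445 + (-1.478445 − (-1.078398))/3 = -1.611794
T(3,1) = -1.572652 + (-1.572652 − (-1.478445))/3 = -1.604054
T(2,2) = (16·(-1.611794) − (-1.792761)) / 15 = -1.599730
T(3,2) = -1.604054 + (-1.604054 − (-1.611794))/15 = -1.603538
T(3,3) = (64·(-1.603538) − (-1.599730)) / 63 = -1.603598

-1.6036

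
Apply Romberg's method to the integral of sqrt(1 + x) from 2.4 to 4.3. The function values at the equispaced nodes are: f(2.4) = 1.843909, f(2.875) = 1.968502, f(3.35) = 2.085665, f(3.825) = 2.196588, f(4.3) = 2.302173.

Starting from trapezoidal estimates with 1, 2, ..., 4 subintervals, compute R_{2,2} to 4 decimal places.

3.9548

R_{0,0} (trapezoid, 1 panel, h=1.9000): 3.938778
R_{1,0} (trapezoid, 2 panels, h=0.9500): 3.950771
R_{2,0} (trapezoid, 4 panels, h=0.4750): 3.953803
R_{1,1} = 3.950771 + (3.950771 − 3.938778)/3 = 3.954769
R_{2,1} = 3.953803 + (3.953803 − 3.950771)/3 = 3.954814
R_{2,2} = 3.954814 + (3.954814 − 3.954769)/15 = 3.954817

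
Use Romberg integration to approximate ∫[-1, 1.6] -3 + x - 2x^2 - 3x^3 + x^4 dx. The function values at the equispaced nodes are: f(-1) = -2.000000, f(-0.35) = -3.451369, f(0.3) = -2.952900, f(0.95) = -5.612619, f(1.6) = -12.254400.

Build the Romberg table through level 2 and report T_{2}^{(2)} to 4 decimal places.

-12.2854

T_{0}^{(0)} (trapezoid, 1 panel, h=2.6000): -18.530720
T_{1}^{(0)} (trapezoid, 2 panels, h=1.3000): -13.104130
T_{2}^{(0)} (trapezoid, 4 panels, h=0.6500): -12.443657
T_{1}^{(1)} = -13.104130 + (-13.104130 − (-18.530720))/3 = -11.295267
T_{2}^{(1)} = -12.443657 + (-12.443657 − (-13.104130))/3 = -12.223499
T_{2}^{(2)} = -12.223499 + (-12.223499 − (-11.295267))/15 = -12.285381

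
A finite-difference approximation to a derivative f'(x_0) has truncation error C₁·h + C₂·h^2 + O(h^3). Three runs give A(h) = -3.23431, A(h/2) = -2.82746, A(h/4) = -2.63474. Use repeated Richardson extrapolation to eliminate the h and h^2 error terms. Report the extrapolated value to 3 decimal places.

-2.449

First eliminate the h term (factor 2^1 = 2):
  B₁ = (2·(-2.82746) − (-3.23431))/1 = -2.42061
  B₂ = (2·(-2.63474) − (-2.82746))/1 = -2.44202
Then eliminate the h^2 term (factor 2^2 = 4):
  (4·(-2.44202) − (-2.42061))/3 = -2.44916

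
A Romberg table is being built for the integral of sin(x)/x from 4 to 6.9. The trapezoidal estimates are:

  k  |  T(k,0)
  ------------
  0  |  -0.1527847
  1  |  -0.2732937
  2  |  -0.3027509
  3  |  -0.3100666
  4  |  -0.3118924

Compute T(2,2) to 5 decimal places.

T(1,1) = (4·(-0.2732937) − (-0.1527847)) / 3 = -0.3134634
T(2,1) = (4·(-0.3027509) − (-0.2732937)) / 3 = -0.3125700
T(2,2) = -0.3125700 + (-0.3125700 − (-0.3134634))/15 = -0.3125104

-0.31251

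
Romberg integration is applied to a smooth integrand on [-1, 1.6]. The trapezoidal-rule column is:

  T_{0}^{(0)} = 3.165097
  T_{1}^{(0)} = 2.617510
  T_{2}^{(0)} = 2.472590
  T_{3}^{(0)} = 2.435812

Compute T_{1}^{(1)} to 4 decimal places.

2.4350

Richardson extrapolation on the trapezoidal column (denominator 4−1=3):
T_{1}^{(1)} = 2.617510 + (2.617510 − 3.165097)/3 = 2.434981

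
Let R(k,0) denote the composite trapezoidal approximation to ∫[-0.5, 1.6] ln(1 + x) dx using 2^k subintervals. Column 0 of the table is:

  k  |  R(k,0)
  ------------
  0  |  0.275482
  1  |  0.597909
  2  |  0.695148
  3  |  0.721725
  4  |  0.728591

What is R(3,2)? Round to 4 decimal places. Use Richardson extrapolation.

0.7308

Richardson extrapolation on the trapezoidal column (denominator 4−1=3):
R(2,1) = 0.695148 + (0.695148 − 0.597909)/3 = 0.727561
R(3,1) = (4·0.721725 − 0.695148) / 3 = 0.730584
R(3,2) = 0.730584 + (0.730584 − 0.727561)/15 = 0.730786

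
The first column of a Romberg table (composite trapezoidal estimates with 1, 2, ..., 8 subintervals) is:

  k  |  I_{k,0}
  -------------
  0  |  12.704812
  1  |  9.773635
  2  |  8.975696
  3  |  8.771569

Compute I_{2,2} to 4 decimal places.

Richardson extrapolation on the trapezoidal column (denominator 4−1=3):
I_{1,1} = 9.773635 + (9.773635 − 12.704812)/3 = 8.796576
I_{2,1} = 8.975696 + (8.975696 − 9.773635)/3 = 8.709716
I_{2,2} = 8.709716 + (8.709716 − 8.796576)/15 = 8.703925

8.7039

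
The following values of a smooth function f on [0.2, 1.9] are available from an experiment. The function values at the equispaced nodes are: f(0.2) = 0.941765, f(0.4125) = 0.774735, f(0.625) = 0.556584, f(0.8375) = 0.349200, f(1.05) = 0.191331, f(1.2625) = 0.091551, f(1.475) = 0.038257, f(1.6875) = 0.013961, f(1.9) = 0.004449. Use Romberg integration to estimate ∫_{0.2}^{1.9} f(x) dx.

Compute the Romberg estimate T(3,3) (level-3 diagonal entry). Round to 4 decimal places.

T(0,0) (trapezoid, 1 panel, h=1.7000): 0.804282
T(1,0) (trapezoid, 2 panels, h=0.8500): 0.564772
T(2,0) (trapezoid, 4 panels, h=0.4250): 0.535194
T(3,0) (trapezoid, 8 panels, h=0.2125): 0.528854
T(1,1) = 0.564772 + (0.564772 − 0.804282)/3 = 0.484935
T(2,1) = 0.535194 + (0.535194 − 0.564772)/3 = 0.525335
T(3,1) = 0.528854 + (0.528854 − 0.535194)/3 = 0.526741
T(2,2) = 0.525335 + (0.525335 − 0.484935)/15 = 0.528028
T(3,2) = 0.526741 + (0.526741 − 0.525335)/15 = 0.526835
T(3,3) = 0.526835 + (0.526835 − 0.528028)/63 = 0.526816

0.5268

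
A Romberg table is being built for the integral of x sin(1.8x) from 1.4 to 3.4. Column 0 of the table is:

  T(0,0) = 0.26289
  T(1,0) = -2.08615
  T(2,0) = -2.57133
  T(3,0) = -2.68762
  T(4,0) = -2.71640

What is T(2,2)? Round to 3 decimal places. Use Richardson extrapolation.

-2.724

T(1,1) = (4·(-2.08615) − 0.26289) / 3 = -2.86916
T(2,1) = -2.57133 + (-2.57133 − (-2.08615))/3 = -2.73306
T(2,2) = -2.73306 + (-2.73306 − (-2.86916))/15 = -2.72399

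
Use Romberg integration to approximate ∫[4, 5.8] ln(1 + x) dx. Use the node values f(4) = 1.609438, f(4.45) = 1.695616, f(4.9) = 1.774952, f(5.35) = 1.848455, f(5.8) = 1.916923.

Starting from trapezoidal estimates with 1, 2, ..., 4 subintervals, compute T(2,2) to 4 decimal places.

3.1879

T(0,0) (trapezoid, 1 panel, h=1.8000): 3.173725
T(1,0) (trapezoid, 2 panels, h=0.9000): 3.184319
T(2,0) (trapezoid, 4 panels, h=0.4500): 3.186992
T(1,1) = 3.184319 + (3.184319 − 3.173725)/3 = 3.187850
T(2,1) = 3.186992 + (3.186992 − 3.184319)/3 = 3.187883
T(2,2) = 3.187883 + (3.187883 − 3.187850)/15 = 3.187885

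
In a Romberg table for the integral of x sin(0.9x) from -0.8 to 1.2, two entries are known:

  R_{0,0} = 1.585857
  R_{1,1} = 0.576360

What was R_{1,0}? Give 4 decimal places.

0.8287

From R_{1,1} = (4·R_{1,0} − R_{0,0})/3, solve for R_{1,0}:
4·R_{1,0} = 3·0.576360 + 1.585857 = 3.314937
R_{1,0} = 0.828734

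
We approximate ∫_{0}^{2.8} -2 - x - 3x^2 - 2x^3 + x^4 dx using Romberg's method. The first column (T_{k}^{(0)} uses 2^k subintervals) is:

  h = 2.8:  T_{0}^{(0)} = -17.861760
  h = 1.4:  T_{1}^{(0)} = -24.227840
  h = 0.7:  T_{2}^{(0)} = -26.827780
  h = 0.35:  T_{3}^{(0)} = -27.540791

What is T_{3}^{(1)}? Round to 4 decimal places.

Richardson extrapolation on the trapezoidal column (denominator 4−1=3):
T_{3}^{(1)} = -27.540791 + (-27.540791 − (-26.827780))/3 = -27.778461

-27.7785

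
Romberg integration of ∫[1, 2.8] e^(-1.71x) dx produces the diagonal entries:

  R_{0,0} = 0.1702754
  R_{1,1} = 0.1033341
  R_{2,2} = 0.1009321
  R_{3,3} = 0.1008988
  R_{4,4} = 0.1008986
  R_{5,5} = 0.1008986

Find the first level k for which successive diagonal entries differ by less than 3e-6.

k = 4

|R_{1,1} − R_{0,0}| = 0.0669413 ≥ 3e-6
|R_{2,2} − R_{1,1}| = 0.0024020 ≥ 3e-6
|R_{3,3} − R_{2,2}| = 0.0000333 ≥ 3e-6
|R_{4,4} − R_{3,3}| = 0.0000002 < 3e-6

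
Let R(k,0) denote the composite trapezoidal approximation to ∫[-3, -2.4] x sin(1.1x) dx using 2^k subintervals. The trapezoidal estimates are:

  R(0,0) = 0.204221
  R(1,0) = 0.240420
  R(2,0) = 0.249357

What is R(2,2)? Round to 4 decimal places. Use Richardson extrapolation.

Richardson extrapolation on the trapezoidal column (denominator 4−1=3):
R(1,1) = 0.240420 + (0.240420 − 0.204221)/3 = 0.252486
R(2,1) = 0.249357 + (0.249357 − 0.240420)/3 = 0.252336
R(2,2) = (16·0.252336 − 0.252486) / 15 = 0.252326

0.2523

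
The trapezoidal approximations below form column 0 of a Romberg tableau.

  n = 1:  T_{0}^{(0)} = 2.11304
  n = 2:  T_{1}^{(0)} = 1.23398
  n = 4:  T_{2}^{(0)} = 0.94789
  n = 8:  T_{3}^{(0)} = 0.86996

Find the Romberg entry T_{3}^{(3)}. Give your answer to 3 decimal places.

T_{1}^{(1)} = 1.23398 + (1.23398 − 2.11304)/3 = 0.94096
T_{2}^{(1)} = (4·0.94789 − 1.23398) / 3 = 0.85253
T_{3}^{(1)} = 0.86996 + (0.86996 − 0.94789)/3 = 0.84398
T_{2}^{(2)} = 0.85253 + (0.85253 − 0.94096)/15 = 0.84663
T_{3}^{(2)} = (16·0.84398 − 0.85253) / 15 = 0.84341
T_{3}^{(3)} = 0.84341 + (0.84341 − 0.84663)/63 = 0.84336
(Column j=1 coincides with Simpson's rule on the same nodes.)

0.843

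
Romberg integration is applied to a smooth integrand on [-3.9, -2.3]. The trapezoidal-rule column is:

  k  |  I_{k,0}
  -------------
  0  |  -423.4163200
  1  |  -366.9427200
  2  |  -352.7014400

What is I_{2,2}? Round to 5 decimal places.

-347.94342

I_{1,1} = -366.9427200 + (-366.9427200 − (-423.4163200))/3 = -348.1181867
I_{2,1} = (4·(-352.7014400) − (-366.9427200)) / 3 = -347.9543467
I_{2,2} = (16·(-347.9543467) − (-348.1181867)) / 15 = -347.9434240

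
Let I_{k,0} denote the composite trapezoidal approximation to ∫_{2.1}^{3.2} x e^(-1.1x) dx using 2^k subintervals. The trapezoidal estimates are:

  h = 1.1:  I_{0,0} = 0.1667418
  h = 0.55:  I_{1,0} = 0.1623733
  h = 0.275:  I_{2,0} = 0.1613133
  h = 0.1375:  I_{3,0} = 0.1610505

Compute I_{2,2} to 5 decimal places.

Richardson extrapolation on the trapezoidal column (denominator 4−1=3):
I_{1,1} = 0.1623733 + (0.1623733 − 0.1667418)/3 = 0.1609171
I_{2,1} = 0.1613133 + (0.1613133 − 0.1623733)/3 = 0.1609600
I_{2,2} = 0.1609600 + (0.1609600 − 0.1609171)/15 = 0.1609629

0.16096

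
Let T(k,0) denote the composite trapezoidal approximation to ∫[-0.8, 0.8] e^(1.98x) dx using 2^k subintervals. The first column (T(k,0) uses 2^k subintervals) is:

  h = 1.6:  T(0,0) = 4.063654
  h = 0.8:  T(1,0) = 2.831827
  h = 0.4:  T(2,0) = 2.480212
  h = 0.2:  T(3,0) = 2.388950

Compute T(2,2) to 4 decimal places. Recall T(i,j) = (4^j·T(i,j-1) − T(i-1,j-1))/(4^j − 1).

2.3591

T(1,1) = (4·2.831827 − 4.063654) / 3 = 2.421218
T(2,1) = (4·2.480212 − 2.831827) / 3 = 2.363007
T(2,2) = (16·2.363007 − 2.421218) / 15 = 2.359126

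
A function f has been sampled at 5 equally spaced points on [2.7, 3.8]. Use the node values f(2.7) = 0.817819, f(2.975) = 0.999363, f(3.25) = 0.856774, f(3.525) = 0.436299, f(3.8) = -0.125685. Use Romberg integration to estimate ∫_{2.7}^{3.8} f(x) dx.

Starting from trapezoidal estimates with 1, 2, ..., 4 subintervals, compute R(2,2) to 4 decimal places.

0.7464

R(0,0) (trapezoid, 1 panel, h=1.1000): 0.380674
R(1,0) (trapezoid, 2 panels, h=0.5500): 0.661563
R(2,0) (trapezoid, 4 panels, h=0.2750): 0.725588
R(1,1) = 0.661563 + (0.661563 − 0.380674)/3 = 0.755193
R(2,1) = 0.725588 + (0.725588 − 0.661563)/3 = 0.746930
R(2,2) = 0.746930 + (0.746930 − 0.755193)/15 = 0.746379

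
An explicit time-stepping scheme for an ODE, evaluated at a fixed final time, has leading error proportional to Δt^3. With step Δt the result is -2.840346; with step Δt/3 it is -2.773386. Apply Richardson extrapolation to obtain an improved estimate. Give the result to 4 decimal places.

The leading error scales as Δt^3; refining by a factor of 3 reduces it by 3^3 = 27.
Extrapolated value = (27·A(Δt/3) − A(Δt)) / (27 − 1)
= (27·(-2.773386) − (-2.840346)) / 26
= -72.041076 / 26 = -2.770811

-2.7708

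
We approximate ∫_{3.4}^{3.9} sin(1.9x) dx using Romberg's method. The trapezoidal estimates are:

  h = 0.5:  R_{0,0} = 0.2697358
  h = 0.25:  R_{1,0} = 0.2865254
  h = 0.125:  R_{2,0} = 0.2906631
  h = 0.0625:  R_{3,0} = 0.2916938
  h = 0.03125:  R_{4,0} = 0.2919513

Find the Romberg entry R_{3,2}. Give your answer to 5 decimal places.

R_{2,1} = 0.2906631 + (0.2906631 − 0.2865254)/3 = 0.2920423
R_{3,1} = (4·0.2916938 − 0.2906631) / 3 = 0.2920374
R_{3,2} = 0.2920374 + (0.2920374 − 0.2920423)/15 = 0.2920371

0.29204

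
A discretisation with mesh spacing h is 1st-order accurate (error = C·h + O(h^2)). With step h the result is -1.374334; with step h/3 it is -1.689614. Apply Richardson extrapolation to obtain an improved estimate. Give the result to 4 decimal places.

The leading error scales as h; refining by a factor of 3 reduces it by 3^1 = 3.
Extrapolated value = (3·A(h/3) − A(h)) / (3 − 1)
= (3·(-1.689614) − (-1.374334)) / 2
= -3.694508 / 2 = -1.847254

-1.8473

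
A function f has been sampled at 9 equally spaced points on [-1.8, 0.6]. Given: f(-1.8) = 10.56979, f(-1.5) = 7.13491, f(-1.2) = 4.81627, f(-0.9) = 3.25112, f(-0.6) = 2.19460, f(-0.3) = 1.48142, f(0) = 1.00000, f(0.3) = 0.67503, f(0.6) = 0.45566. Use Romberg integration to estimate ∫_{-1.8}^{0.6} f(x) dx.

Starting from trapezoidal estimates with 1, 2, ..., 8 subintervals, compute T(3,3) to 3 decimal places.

T(0,0) (trapezoid, 1 panel, h=2.4000): 13.23054
T(1,0) (trapezoid, 2 panels, h=1.2000): 9.24879
T(2,0) (trapezoid, 4 panels, h=0.6000): 8.11416
T(3,0) (trapezoid, 8 panels, h=0.3000): 7.81982
T(1,1) = 9.24879 + (9.24879 − 13.23054)/3 = 7.92154
T(2,1) = 8.11416 + (8.11416 − 9.24879)/3 = 7.73595
T(3,1) = 7.81982 + (7.81982 − 8.11416)/3 = 7.72171
T(2,2) = 7.73595 + (7.73595 − 7.92154)/15 = 7.72358
T(3,2) = 7.72171 + (7.72171 − 7.73595)/15 = 7.72076
T(3,3) = 7.72076 + (7.72076 − 7.72358)/63 = 7.72072

7.721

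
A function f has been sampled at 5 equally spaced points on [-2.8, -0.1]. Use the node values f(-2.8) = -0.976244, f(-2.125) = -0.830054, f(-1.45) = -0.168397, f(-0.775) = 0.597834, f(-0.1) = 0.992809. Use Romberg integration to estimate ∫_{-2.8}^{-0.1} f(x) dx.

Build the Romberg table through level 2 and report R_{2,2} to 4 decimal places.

R_{0,0} (trapezoid, 1 panel, h=2.7000): 0.022363
R_{1,0} (trapezoid, 2 panels, h=1.3500): -0.216155
R_{2,0} (trapezoid, 4 panels, h=0.6750): -0.264826
R_{1,1} = -0.216155 + (-0.216155 − 0.022363)/3 = -0.295661
R_{2,1} = -0.264826 + (-0.264826 − (-0.216155))/3 = -0.281050
R_{2,2} = -0.281050 + (-0.281050 − (-0.295661))/15 = -0.280076

-0.2801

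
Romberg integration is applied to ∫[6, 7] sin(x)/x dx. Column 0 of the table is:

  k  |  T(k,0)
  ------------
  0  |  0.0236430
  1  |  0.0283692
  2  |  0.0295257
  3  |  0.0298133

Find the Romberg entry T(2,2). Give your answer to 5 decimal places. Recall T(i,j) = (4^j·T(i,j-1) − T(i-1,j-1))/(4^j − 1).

0.02991

Richardson extrapolation on the trapezoidal column (denominator 4−1=3):
T(1,1) = 0.0283692 + (0.0283692 − 0.0236430)/3 = 0.0299446
T(2,1) = 0.0295257 + (0.0295257 − 0.0283692)/3 = 0.0299112
T(2,2) = (16·0.0299112 − 0.0299446) / 15 = 0.0299090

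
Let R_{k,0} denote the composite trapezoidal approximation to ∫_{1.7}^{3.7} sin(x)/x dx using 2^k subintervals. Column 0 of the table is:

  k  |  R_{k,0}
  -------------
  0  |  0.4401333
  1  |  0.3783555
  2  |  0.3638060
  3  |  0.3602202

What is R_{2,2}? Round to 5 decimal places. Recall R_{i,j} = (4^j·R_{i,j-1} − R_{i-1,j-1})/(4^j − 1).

Richardson extrapolation on the trapezoidal column (denominator 4−1=3):
R_{1,1} = 0.3783555 + (0.3783555 − 0.4401333)/3 = 0.3577629
R_{2,1} = 0.3638060 + (0.3638060 − 0.3783555)/3 = 0.3589562
R_{2,2} = 0.3589562 + (0.3589562 − 0.3577629)/15 = 0.3590358

0.35904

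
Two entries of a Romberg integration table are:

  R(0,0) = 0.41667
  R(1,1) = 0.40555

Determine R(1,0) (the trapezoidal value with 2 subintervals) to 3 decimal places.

0.408

From R(1,1) = (4·R(1,0) − R(0,0))/3, solve for R(1,0):
4·R(1,0) = 3·0.40555 + 0.41667 = 1.63332
R(1,0) = 0.40833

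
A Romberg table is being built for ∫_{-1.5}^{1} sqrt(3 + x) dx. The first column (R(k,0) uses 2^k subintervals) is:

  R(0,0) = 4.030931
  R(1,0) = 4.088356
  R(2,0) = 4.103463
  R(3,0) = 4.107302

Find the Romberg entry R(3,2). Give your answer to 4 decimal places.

4.1086

Richardson extrapolation on the trapezoidal column (denominator 4−1=3):
R(2,1) = (4·4.103463 − 4.088356) / 3 = 4.108499
R(3,1) = (4·4.107302 − 4.103463) / 3 = 4.108582
R(3,2) = (16·4.108582 − 4.108499) / 15 = 4.108588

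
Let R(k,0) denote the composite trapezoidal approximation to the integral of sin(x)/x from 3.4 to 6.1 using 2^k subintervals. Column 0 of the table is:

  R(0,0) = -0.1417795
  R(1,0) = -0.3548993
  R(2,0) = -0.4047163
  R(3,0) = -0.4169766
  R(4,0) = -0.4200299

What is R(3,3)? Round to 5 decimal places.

Richardson extrapolation on the trapezoidal column (denominator 4−1=3):
R(1,1) = -0.3548993 + (-0.3548993 − (-0.1417795))/3 = -0.4259392
R(2,1) = -0.4047163 + (-0.4047163 − (-0.3548993))/3 = -0.4213220
R(3,1) = (4·(-0.4169766) − (-0.4047163)) / 3 = -0.4210634
R(2,2) = -0.4213220 + (-0.4213220 − (-0.4259392))/15 = -0.4210142
R(3,2) = (16·(-0.4210634) − (-0.4213220)) / 15 = -0.4210462
R(3,3) = -0.4210462 + (-0.4210462 − (-0.4210142))/63 = -0.4210467

-0.42105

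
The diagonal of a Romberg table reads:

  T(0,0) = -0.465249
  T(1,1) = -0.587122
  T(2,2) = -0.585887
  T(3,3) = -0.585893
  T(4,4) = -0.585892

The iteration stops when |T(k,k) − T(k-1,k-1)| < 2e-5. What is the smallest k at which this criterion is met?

k = 3

|T(1,1) − T(0,0)| = 0.121873 ≥ 2e-5
|T(2,2) − T(1,1)| = 0.001235 ≥ 2e-5
|T(3,3) − T(2,2)| = 0.000006 < 2e-5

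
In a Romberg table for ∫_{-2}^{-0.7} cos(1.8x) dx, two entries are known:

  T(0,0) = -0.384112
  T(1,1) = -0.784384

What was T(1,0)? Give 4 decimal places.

-0.6843

From T(1,1) = (4·T(1,0) − T(0,0))/3, solve for T(1,0):
4·T(1,0) = 3·(-0.784384) + (-0.384112) = -2.737264
T(1,0) = -0.684316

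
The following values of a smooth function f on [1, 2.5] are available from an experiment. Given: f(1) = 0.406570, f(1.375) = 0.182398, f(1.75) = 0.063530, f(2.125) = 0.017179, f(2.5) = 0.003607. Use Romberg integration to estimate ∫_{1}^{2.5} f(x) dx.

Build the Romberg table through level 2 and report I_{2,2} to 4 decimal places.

I_{0,0} (trapezoid, 1 panel, h=1.5000): 0.307633
I_{1,0} (trapezoid, 2 panels, h=0.7500): 0.201464
I_{2,0} (trapezoid, 4 panels, h=0.3750): 0.175573
I_{1,1} = 0.201464 + (0.201464 − 0.307633)/3 = 0.166074
I_{2,1} = 0.175573 + (0.175573 − 0.201464)/3 = 0.166943
I_{2,2} = 0.166943 + (0.166943 − 0.166074)/15 = 0.167001

0.1670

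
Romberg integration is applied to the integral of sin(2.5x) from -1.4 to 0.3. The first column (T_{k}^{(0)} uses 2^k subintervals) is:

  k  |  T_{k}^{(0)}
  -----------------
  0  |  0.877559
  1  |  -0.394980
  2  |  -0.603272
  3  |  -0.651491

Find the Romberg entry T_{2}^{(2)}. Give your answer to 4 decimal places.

T_{1}^{(1)} = -0.394980 + (-0.394980 − 0.877559)/3 = -0.819160
T_{2}^{(1)} = (4·(-0.603272) − (-0.394980)) / 3 = -0.672703
T_{2}^{(2)} = -0.672703 + (-0.672703 − (-0.819160))/15 = -0.662939

-0.6629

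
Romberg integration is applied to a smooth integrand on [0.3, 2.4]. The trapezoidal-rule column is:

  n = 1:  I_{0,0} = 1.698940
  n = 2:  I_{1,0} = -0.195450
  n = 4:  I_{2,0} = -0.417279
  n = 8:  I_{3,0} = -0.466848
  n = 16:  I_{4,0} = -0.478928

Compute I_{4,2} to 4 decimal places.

-0.4829

Richardson extrapolation on the trapezoidal column (denominator 4−1=3):
I_{3,1} = -0.466848 + (-0.466848 − (-0.417279))/3 = -0.483371
I_{4,1} = -0.478928 + (-0.478928 − (-0.466848))/3 = -0.482955
I_{4,2} = -0.482955 + (-0.482955 − (-0.483371))/15 = -0.482927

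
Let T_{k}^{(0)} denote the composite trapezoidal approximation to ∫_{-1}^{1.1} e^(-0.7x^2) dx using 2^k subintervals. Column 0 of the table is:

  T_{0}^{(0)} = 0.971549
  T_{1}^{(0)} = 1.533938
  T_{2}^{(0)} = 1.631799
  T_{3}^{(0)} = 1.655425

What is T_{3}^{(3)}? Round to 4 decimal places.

1.6633

T_{1}^{(1)} = 1.533938 + (1.533938 − 0.971549)/3 = 1.721401
T_{2}^{(1)} = 1.631799 + (1.631799 − 1.533938)/3 = 1.664419
T_{3}^{(1)} = (4·1.655425 − 1.631799) / 3 = 1.663300
T_{2}^{(2)} = (16·1.664419 − 1.721401) / 15 = 1.660620
T_{3}^{(2)} = (16·1.663300 − 1.664419) / 15 = 1.663225
T_{3}^{(3)} = 1.663225 + (1.663225 − 1.660620)/63 = 1.663266
(Column j=1 coincides with Simpson's rule on the same nodes.)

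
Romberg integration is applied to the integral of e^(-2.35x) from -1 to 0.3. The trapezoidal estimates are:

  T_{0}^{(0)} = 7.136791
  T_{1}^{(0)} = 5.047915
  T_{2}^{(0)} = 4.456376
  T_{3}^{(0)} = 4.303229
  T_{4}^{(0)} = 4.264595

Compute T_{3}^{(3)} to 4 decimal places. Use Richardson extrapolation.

4.2517

Richardson extrapolation on the trapezoidal column (denominator 4−1=3):
T_{1}^{(1)} = (4·5.047915 − 7.136791) / 3 = 4.351623
T_{2}^{(1)} = (4·4.456376 − 5.047915) / 3 = 4.259196
T_{3}^{(1)} = (4·4.303229 − 4.456376) / 3 = 4.252180
T_{2}^{(2)} = 4.259196 + (4.259196 − 4.351623)/15 = 4.253034
T_{3}^{(2)} = 4.252180 + (4.252180 − 4.259196)/15 = 4.251712
T_{3}^{(3)} = (64·4.251712 − 4.253034) / 63 = 4.251691
(Column j=1 coincides with Simpson's rule on the same nodes.)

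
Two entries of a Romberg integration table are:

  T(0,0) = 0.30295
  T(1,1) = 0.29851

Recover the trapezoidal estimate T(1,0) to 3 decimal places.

0.300

From T(1,1) = (4·T(1,0) − T(0,0))/3, solve for T(1,0):
4·T(1,0) = 3·0.29851 + 0.30295 = 1.19848
T(1,0) = 0.29962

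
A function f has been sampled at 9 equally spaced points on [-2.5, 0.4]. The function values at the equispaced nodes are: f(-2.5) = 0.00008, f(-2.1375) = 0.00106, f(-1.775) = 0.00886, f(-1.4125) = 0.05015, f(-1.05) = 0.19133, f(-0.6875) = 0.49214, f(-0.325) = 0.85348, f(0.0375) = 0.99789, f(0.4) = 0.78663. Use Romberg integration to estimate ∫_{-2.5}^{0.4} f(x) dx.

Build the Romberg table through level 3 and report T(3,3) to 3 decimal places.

1.092

T(0,0) (trapezoid, 1 panel, h=2.9000): 1.14073
T(1,0) (trapezoid, 2 panels, h=1.4500): 0.84779
T(2,0) (trapezoid, 4 panels, h=0.7250): 1.04909
T(3,0) (trapezoid, 8 panels, h=0.3625): 1.08325
T(1,1) = 0.84779 + (0.84779 − 1.14073)/3 = 0.75014
T(2,1) = 1.04909 + (1.04909 − 0.84779)/3 = 1.11619
T(3,1) = 1.08325 + (1.08325 − 1.04909)/3 = 1.09464
T(2,2) = 1.11619 + (1.11619 − 0.75014)/15 = 1.14059
T(3,2) = 1.09464 + (1.09464 − 1.11619)/15 = 1.09320
T(3,3) = 1.09320 + (1.09320 − 1.14059)/63 = 1.09245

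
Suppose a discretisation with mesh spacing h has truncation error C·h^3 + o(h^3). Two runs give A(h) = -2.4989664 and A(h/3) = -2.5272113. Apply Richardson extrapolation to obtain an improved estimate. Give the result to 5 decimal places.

-2.52830

Extrapolated value = (27·A(h/3) − A(h)) / (27 − 1)
= (27·(-2.5272113) − (-2.4989664)) / 26
= -65.7357387 / 26 = -2.5282976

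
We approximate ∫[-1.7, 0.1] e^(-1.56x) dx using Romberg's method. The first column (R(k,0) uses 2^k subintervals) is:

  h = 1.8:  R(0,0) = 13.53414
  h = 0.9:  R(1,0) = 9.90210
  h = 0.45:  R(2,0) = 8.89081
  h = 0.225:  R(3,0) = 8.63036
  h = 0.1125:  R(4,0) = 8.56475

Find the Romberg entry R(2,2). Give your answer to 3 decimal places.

8.545

Richardson extrapolation on the trapezoidal column (denominator 4−1=3):
R(1,1) = 9.90210 + (9.90210 − 13.53414)/3 = 8.69142
R(2,1) = (4·8.89081 − 9.90210) / 3 = 8.55371
R(2,2) = (16·8.55371 − 8.69142) / 15 = 8.54453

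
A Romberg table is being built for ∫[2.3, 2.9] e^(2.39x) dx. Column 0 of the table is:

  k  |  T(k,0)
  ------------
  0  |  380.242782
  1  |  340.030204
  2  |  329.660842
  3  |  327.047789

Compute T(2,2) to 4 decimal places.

326.1763

T(1,1) = (4·340.030204 − 380.242782) / 3 = 326.626011
T(2,1) = 329.660842 + (329.660842 − 340.030204)/3 = 326.204388
T(2,2) = (16·326.204388 − 326.626011) / 15 = 326.176280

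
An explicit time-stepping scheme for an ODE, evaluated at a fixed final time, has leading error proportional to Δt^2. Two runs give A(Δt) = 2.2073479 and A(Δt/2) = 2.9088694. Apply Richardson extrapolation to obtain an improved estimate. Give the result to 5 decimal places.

The leading error scales as Δt^2; refining by a factor of 2 reduces it by 2^2 = 4.
Extrapolated value = (4·A(Δt/2) − A(Δt)) / (4 − 1)
= (4·2.9088694 − 2.2073479) / 3
= 9.4281297 / 3 = 3.1427099

3.14271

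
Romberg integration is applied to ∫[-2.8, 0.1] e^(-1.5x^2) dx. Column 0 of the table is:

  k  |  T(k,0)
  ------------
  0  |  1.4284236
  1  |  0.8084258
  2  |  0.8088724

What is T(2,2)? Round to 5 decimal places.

T(1,1) = 0.8084258 + (0.8084258 − 1.4284236)/3 = 0.6017599
T(2,1) = 0.8088724 + (0.8088724 − 0.8084258)/3 = 0.8090213
T(2,2) = 0.8090213 + (0.8090213 − 0.6017599)/15 = 0.8228387

0.82284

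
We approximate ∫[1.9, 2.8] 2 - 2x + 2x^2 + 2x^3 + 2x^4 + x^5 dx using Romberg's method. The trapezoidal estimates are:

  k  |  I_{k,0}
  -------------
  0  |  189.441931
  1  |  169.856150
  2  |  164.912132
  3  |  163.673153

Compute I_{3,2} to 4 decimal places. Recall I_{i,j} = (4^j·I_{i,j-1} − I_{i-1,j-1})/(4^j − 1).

163.2599

I_{2,1} = (4·164.912132 − 169.856150) / 3 = 163.264126
I_{3,1} = (4·163.673153 − 164.912132) / 3 = 163.260160
I_{3,2} = (16·163.260160 − 163.264126) / 15 = 163.259896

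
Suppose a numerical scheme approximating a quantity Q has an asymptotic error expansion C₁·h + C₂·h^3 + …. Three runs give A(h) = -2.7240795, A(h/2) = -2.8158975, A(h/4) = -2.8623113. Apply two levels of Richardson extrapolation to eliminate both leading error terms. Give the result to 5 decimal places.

-2.90887

First eliminate the h term (factor 2^1 = 2):
  B₁ = (2·(-2.8158975) − (-2.7240795))/1 = -2.9077155
  B₂ = (2·(-2.8623113) − (-2.8158975))/1 = -2.9087251
Then eliminate the h^3 term (factor 2^3 = 8):
  (8·(-2.9087251) − (-2.9077155))/7 = -2.9088693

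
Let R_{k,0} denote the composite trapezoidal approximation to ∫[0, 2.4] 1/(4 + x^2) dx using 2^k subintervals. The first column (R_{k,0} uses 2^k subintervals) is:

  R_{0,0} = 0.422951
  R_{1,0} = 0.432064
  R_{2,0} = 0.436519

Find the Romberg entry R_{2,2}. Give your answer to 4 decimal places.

0.4382

R_{1,1} = (4·0.432064 − 0.422951) / 3 = 0.435102
R_{2,1} = (4·0.436519 − 0.432064) / 3 = 0.438004
R_{2,2} = 0.438004 + (0.438004 − 0.435102)/15 = 0.438197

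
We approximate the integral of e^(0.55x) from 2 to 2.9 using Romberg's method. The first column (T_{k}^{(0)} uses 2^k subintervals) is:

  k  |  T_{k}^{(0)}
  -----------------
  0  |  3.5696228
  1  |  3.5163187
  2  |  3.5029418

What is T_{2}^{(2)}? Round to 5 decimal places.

3.49848

Richardson extrapolation on the trapezoidal column (denominator 4−1=3):
T_{1}^{(1)} = 3.5163187 + (3.5163187 − 3.5696228)/3 = 3.4985507
T_{2}^{(1)} = 3.5029418 + (3.5029418 − 3.5163187)/3 = 3.4984828
T_{2}^{(2)} = (16·3.4984828 − 3.4985507) / 15 = 3.4984783
(Column j=1 coincides with Simpson's rule on the same nodes.)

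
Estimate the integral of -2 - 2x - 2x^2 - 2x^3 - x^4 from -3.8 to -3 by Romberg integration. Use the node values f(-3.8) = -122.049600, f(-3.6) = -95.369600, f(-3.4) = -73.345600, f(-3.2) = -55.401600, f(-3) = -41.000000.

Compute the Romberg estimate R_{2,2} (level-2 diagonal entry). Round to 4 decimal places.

R_{0,0} (trapezoid, 1 panel, h=0.8000): -65.219840
R_{1,0} (trapezoid, 2 panels, h=0.4000): -61.948160
R_{2,0} (trapezoid, 4 panels, h=0.2000): -61.128320
R_{1,1} = -61.948160 + (-61.948160 − (-65.219840))/3 = -60.857600
R_{2,1} = -61.128320 + (-61.128320 − (-61.948160))/3 = -60.855040
R_{2,2} = -60.855040 + (-60.855040 − (-60.857600))/15 = -60.854869

-60.8549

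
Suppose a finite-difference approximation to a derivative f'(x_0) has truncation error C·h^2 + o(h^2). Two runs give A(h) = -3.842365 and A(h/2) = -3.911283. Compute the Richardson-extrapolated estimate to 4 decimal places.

The leading error scales as h^2; refining by a factor of 2 reduces it by 2^2 = 4.
Extrapolated value = (4·A(h/2) − A(h)) / (4 − 1)
= (4·(-3.911283) − (-3.842365)) / 3
= -11.802767 / 3 = -3.934256

-3.9343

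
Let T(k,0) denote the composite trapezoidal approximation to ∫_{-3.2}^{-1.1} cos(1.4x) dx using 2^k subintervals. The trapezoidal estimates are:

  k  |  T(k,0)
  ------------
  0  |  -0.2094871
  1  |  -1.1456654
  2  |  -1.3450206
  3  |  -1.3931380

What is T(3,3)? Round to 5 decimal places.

-1.40903

T(1,1) = (4·(-1.1456654) − (-0.2094871)) / 3 = -1.4577248
T(2,1) = -1.3450206 + (-1.3450206 − (-1.1456654))/3 = -1.4114723
T(3,1) = (4·(-1.3931380) − (-1.3450206)) / 3 = -1.4091771
T(2,2) = (16·(-1.4114723) − (-1.4577248)) / 15 = -1.4083888
T(3,2) = -1.4091771 + (-1.4091771 − (-1.4114723))/15 = -1.4090241
T(3,3) = (64·(-1.4090241) − (-1.4083888)) / 63 = -1.4090342
(Column j=1 coincides with Simpson's rule on the same nodes.)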